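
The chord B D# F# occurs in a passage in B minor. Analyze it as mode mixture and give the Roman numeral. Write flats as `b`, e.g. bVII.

B is scale degree 1 in B minor. B–D#–F# is a major chord — the form found in B major, not the diatonic i (Bm). Borrowed into B minor it is written I.

I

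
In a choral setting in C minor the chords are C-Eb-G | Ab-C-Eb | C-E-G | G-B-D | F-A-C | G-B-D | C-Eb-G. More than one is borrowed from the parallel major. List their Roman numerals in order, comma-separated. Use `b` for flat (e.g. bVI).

I, IV

In C minor (with V from harmonic minor) the diatonic chords are Cm, Ddim, Eb, Fm, G, Ab, Bb. C–Eb–G = Cm, Ab–C–Eb = Ab and G–B–D = G are all diatonic. But C–E–G is foreign: the diatonic i on degree 1 is Cm, whereas C comes from C major. It is labeled I. F–A–C doesn't fit — on degree 4 C minor would have Fm (iv). F is the degree-4 chord of C major, so it is the borrowed IV.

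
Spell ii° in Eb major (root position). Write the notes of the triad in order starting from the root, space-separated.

ii° is built on scale degree 2, which is F in both Eb major and its parallel. In Eb minor the chord on F is F–Ab–Cb.

F Ab Cb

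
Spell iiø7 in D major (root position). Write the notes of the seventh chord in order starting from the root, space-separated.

E G Bb D

iiø7 is built on scale degree 2, which is E in both D major and its parallel. In D minor the chord on E is E–G–Bb–D.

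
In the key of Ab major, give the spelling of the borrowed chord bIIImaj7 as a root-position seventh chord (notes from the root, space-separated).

Scale degree 3 in Ab major is C. bIIImaj7 uses the lowered form, Cb, taken from Ab minor. Stacking thirds in Ab minor on Cb gives Cb–Eb–Gb–Bb.

Cb Eb Gb Bb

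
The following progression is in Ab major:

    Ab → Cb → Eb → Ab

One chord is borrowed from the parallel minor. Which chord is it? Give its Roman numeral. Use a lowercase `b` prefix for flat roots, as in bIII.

In Ab major the diatonic chords are Ab, Bbm, Cm, Db, Eb, Fm, Gdim. Of the given chords, Ab and Eb are diatonic. Cb (Cb–Eb–Gb) doesn't fit — on degree 3 Ab major would have Cm (iii). Cb is the degree-3 chord of Ab minor, so it is the borrowed bIII.

bIII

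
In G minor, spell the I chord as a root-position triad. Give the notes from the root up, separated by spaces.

The root, G, is scale degree 1 — the same note in G minor and G major; only the chord quality changes. In G major the chord on G is G–B–D.

G B D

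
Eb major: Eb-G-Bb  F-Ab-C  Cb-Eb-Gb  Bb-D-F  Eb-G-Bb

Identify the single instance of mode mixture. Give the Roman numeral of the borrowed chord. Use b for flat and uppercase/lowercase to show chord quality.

bVI

In Eb major the diatonic chords are Eb, Fm, Gm, Ab, Bb, Cm, Ddim. Of the given chords, Eb–G–Bb = Eb, F–Ab–C = Fm and Bb–D–F = Bb are diatonic. But Cb–Eb–Gb is foreign: the diatonic vi on degree 6 is Cm, whereas Cb comes from Eb minor. It is labeled bVI.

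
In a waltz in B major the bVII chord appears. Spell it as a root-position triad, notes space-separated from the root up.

A C# E

Scale degree 7 in B major is A#. bVII uses the lowered form, A, taken from B minor. Building the major chord from the parallel minor on A: A–C#–E.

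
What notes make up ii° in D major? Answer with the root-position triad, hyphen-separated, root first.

The root, E, is scale degree 2 — the same note in D major and D minor; only the chord quality changes. Building the diminished chord from the parallel minor on E: E–G–Bb.

E-G-Bb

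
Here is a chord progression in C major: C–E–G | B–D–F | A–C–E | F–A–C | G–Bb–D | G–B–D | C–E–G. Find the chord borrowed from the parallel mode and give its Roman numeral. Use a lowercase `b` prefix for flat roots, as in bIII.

v

In C major the diatonic chords are C, Dm, Em, F, G, Am, Bdim. C–E–G = C, B–D–F = Bdim, A–C–E = Am, F–A–C = F and G–B–D = G are all diatonic. G–Bb–D is not: scale degree 5 in C major carries G (V). In C minor the chord on that degree is Gm, so here it functions as v, borrowed from the parallel minor.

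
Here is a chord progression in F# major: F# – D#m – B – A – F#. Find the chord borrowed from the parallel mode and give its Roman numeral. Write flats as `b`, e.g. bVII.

bIII

In F# major the diatonic chords are F#, G#m, A#m, B, C#, D#m, E#dim. Of the given chords, F#, D#m and B are diatonic. A (A–C#–E) doesn't fit — on degree 3 F# major would have A#m (iii). A is the degree-3 chord of F# minor, so it is the borrowed bIII.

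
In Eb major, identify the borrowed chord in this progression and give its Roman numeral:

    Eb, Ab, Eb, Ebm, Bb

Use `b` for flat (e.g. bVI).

i

In Eb major the diatonic chords are Eb, Fm, Gm, Ab, Bb, Cm, Ddim. Eb, Ab and Bb all belong to that set. But Ebm (Eb–Gb–Bb) is foreign: the diatonic I on degree 1 is Eb, whereas Ebm comes from Eb minor. It is labeled i.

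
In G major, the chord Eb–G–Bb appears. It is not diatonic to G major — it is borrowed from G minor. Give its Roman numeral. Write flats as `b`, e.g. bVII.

bVI

The root Eb is the lowered 6th scale degree — diatonically G major has E there. The diatonic chord on degree 6 would be Em (vi), but Eb–G–Bb is the major chord from G minor. As a borrowed chord it is labeled bVI.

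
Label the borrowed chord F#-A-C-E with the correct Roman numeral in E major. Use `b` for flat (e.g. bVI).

The root F# is the diatonic 2nd degree of E major; the borrowing shows in the chord quality. Diatonically E major has F#m (ii) on that degree; F#–A–C–E is instead the half-diminished-seventh chord native to E minor, so it takes the label iiø7.

iiø7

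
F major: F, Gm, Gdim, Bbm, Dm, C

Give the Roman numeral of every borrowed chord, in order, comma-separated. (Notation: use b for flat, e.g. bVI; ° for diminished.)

In F major the diatonic chords are F, Gm, Am, Bb, C, Dm, Edim. Of the given chords, F, Gm, Dm and C are diatonic. Gdim (G–Bb–Db) doesn't fit — on degree 2 F major would have Gm (ii). Gdim is the degree-2 chord of F minor, so it is the borrowed ii°. Bbm (Bb–Db–F) doesn't fit — on degree 4 F major would have Bb (IV). Bbm is the degree-4 chord of F minor, so it is the borrowed iv.

ii°, iv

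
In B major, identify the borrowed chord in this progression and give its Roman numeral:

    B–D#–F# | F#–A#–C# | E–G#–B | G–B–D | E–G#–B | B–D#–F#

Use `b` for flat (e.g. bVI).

The diatonic triads in B major are B, C#m, D#m, E, F#, G#m, A#dim. Of the given chords, B–D#–F# = B, F#–A#–C# = F# and E–G#–B = E are diatonic. G–B–D doesn't fit — on degree 6 B major would have G#m (vi). G is the degree-6 chord of B minor, so it is the borrowed bVI.

bVI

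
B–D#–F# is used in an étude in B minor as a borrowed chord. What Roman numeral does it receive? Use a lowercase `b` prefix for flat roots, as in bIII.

I

B is scale degree 1 in B minor. B–D#–F# is a major chord — the form found in B major, not the diatonic i (Bm). Borrowed into B minor it is written I.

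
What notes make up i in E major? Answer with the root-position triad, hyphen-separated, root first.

i is built on scale degree 1, which is E in both E major and its parallel. Stacking thirds in E minor on E gives E–G–B.

E-G-B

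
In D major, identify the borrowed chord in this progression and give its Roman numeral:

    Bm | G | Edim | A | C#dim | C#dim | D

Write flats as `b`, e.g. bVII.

ii°

The diatonic triads in D major are D, Em, F#m, G, A, Bm, C#dim. Bm, G, A, C#dim and D all belong to that set. Edim (E–G–Bb) doesn't fit — on degree 2 D major would have Em (ii). Edim is the degree-2 chord of D minor, so it is the borrowed ii°.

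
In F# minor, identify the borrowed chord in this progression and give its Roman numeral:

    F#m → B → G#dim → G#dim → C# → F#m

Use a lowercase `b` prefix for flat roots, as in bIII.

IV

The diatonic triads in F# minor (with V from harmonic minor) are F#m, G#dim, A, Bm, C#, D, E. Of the given chords, F#m, G#dim and C# are diatonic. B (B–D#–F#) doesn't fit — on degree 4 F# minor would have Bm (iv). B is the degree-4 chord of F# major, so it is the borrowed IV.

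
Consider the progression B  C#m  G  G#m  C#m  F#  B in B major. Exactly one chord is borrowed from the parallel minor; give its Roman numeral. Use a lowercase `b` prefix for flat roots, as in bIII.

The diatonic triads in B major are B, C#m, D#m, E, F#, G#m, A#dim. Of the given chords, B, C#m, G#m and F# are diatonic. G (G–B–D) doesn't fit — on degree 6 B major would have G#m (vi). G is the degree-6 chord of B minor, so it is the borrowed bVI.

bVI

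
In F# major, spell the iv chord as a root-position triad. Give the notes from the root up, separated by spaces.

iv is built on scale degree 4, which is B in both F# major and its parallel. In F# minor the chord on B is B–D–F#.

B D F#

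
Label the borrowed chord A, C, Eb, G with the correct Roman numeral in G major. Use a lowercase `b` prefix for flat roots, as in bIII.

iiø7

The root A is the diatonic 2nd degree of G major; the borrowing shows in the chord quality. Diatonically G major has Am (ii) on that degree; A–C–Eb–G is instead the half-diminished-seventh chord native to G minor, so it takes the label iiø7.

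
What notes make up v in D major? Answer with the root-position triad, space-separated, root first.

A C E

v is built on scale degree 5, which is A in both D major and its parallel. Building the minor chord from the parallel minor on A: A–C–E.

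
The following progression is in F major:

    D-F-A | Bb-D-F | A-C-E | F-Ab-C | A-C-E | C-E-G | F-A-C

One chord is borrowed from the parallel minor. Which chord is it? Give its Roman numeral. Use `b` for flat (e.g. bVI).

i

F major has the diatonic set F, Gm, Am, Bb, C, Dm, Edim. D–F–A = Dm, Bb–D–F = Bb, A–C–E = Am, C–E–G = C and F–A–C = F all belong to that set. F–Ab–C doesn't fit — on degree 1 F major would have F (I). Fm is the degree-1 chord of F minor, so it is the borrowed i.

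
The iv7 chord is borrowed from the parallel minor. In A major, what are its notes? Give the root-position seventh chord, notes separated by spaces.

iv7 is built on scale degree 4, which is D in both A major and its parallel. In A minor the chord on D is D–F–A–C.

D F A C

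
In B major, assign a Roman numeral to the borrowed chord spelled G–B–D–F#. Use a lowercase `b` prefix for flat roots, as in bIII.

bVImaj7

G is the lowered form of scale degree 6 in B major (the diatonic degree 6 is G#). The diatonic chord on degree 6 would be G#m (vi), but G–B–D–F# is the major-seventh chord from B minor. As a borrowed chord it is labeled bVImaj7.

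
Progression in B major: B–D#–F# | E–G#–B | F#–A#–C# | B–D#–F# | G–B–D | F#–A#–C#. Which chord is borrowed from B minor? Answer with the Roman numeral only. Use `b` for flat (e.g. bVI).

In B major the diatonic chords are B, C#m, D#m, E, F#, G#m, A#dim. B–D#–F# = B, E–G#–B = E and F#–A#–C# = F# are all diatonic. G–B–D is not: scale degree 6 in B major carries G#m (vi). In B minor the chord on that degree is G, so here it functions as bVI, borrowed from the parallel minor.

bVI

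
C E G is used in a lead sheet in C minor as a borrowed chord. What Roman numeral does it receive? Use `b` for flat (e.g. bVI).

C is scale degree 1 in C minor. C–E–G is a major chord — the form found in C major, not the diatonic i (Cm). Borrowed into C minor it is written I.

I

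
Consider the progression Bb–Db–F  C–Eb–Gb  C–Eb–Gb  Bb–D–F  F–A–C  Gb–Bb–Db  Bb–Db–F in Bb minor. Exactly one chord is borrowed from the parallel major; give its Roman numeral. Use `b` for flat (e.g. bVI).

Bb minor has the diatonic set Bbm, Cdim, Db, Ebm, F, Gb, Ab (with V from harmonic minor). Of the given chords, Bb–Db–F = Bbm, C–Eb–Gb = Cdim, F–A–C = F and Gb–Bb–Db = Gb are diatonic. Bb–D–F is not: scale degree 1 in Bb minor carries Bbm (i). In Bb major the chord on that degree is Bb, so here it functions as I, borrowed from the parallel major.

I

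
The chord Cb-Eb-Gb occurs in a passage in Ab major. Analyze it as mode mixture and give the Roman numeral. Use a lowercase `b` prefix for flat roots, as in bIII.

In Ab major scale degree 3 is C; Cb is its lowered form, from Ab minor. The diatonic chord on degree 3 would be Cm (iii), but Cb–Eb–Gb is the major chord from Ab minor. As a borrowed chord it is labeled bIII.

bIII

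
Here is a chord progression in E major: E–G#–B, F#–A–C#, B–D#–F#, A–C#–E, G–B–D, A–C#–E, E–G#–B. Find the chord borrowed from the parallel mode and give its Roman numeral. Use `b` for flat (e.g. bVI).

bIII

The diatonic triads in E major are E, F#m, G#m, A, B, C#m, D#dim. E–G#–B = E, F#–A–C# = F#m, B–D#–F# = B and A–C#–E = A all belong to that set. G–B–D doesn't fit — on degree 3 E major would have G#m (iii). G is the degree-3 chord of E minor, so it is the borrowed bIII.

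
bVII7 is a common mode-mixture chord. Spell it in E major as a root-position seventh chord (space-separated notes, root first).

The root of bVII7 is the lowered 7th degree: D# becomes D. In E minor the chord on D is D–F#–A–C.

D F# A C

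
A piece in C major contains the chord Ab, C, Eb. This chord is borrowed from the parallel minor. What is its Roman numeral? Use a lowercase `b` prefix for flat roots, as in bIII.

In C major scale degree 6 is A; Ab is its lowered form, from C minor. Ab–C–Eb is a major chord — the form found in C minor, not the diatonic vi (Am). Borrowed into C major it is written bVI.

bVI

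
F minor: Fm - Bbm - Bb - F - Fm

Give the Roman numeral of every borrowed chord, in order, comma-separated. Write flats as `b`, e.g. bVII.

IV, I

F minor has the diatonic set Fm, Gdim, Ab, Bbm, C, Db, Eb (with V from harmonic minor). Fm and Bbm are both diatonic. Bb (Bb–D–F) doesn't fit — on degree 4 F minor would have Bbm (iv). Bb is the degree-4 chord of F major, so it is the borrowed IV. But F (F–A–C) is foreign: the diatonic i on degree 1 is Fm, whereas F comes from F major. It is labeled I.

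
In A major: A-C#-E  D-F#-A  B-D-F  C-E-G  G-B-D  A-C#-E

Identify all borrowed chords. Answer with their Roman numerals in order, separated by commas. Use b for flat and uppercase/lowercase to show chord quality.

The diatonic triads in A major are A, Bm, C#m, D, E, F#m, G#dim. A–C#–E = A and D–F#–A = D both belong to that set. B–D–F doesn't fit — on degree 2 A major would have Bm (ii). Bdim is the degree-2 chord of A minor, so it is the borrowed ii°. C–E–G is not: scale degree 3 in A major carries C#m (iii). In A minor the chord on that degree is C, so here it functions as bIII, borrowed from the parallel minor. G–B–D is not: scale degree 7 in A major carries G#dim (vii°). In A minor the chord on that degree is G, so here it functions as bVII, borrowed from the parallel minor.

ii°, bIII, bVII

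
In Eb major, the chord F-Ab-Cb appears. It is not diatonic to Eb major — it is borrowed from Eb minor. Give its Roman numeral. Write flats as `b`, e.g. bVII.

ii°

F is scale degree 2 in Eb major. The diatonic chord on degree 2 would be Fm (ii), but F–Ab–Cb is the diminished chord from Eb minor. As a borrowed chord it is labeled ii°.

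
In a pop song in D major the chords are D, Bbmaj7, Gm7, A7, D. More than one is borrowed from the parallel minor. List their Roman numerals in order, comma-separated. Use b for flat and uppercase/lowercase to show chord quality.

bVImaj7, iv7

The diatonic triads in D major are D, Em, F#m, G, A, Bm, C#dim. D and A7 are both diatonic. But Bbmaj7 (Bb–D–F–A) is foreign: the diatonic vi on degree 6 is Bm, whereas Bbmaj7 comes from D minor. It is labeled bVImaj7. Gm7 (G–Bb–D–F) is not: scale degree 4 in D major carries G (IV). In D minor the chord on that degree is Gm7, so here it functions as iv7, borrowed from the parallel minor.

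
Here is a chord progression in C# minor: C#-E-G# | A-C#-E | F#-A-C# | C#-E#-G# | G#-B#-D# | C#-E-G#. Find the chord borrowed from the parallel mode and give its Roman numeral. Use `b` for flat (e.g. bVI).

The diatonic triads in C# minor (with V from harmonic minor) are C#m, D#dim, E, F#m, G#, A, B. Of the given chords, C#–E–G# = C#m, A–C#–E = A, F#–A–C# = F#m and G#–B#–D# = G# are diatonic. C#–E#–G# is not: scale degree 1 in C# minor carries C#m (i). In C# major the chord on that degree is C#, so here it functions as I, borrowed from the parallel major.

I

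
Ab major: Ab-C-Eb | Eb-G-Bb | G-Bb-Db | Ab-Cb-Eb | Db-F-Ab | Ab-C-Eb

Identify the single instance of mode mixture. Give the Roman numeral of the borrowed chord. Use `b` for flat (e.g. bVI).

The diatonic triads in Ab major are Ab, Bbm, Cm, Db, Eb, Fm, Gdim. Ab–C–Eb = Ab, Eb–G–Bb = Eb, G–Bb–Db = Gdim and Db–F–Ab = Db all belong to that set. Ab–Cb–Eb is not: scale degree 1 in Ab major carries Ab (I). In Ab minor the chord on that degree is Abm, so here it functions as i, borrowed from the parallel minor.

i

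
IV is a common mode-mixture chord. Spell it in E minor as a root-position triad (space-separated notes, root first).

IV is built on scale degree 4, which is A in both E minor and its parallel. Stacking thirds in E major on A gives A–C#–E.

A C# E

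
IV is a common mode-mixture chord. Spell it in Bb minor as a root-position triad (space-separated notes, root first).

The root, Eb, is scale degree 4 — the same note in Bb minor and Bb major; only the chord quality changes. Stacking thirds in Bb major on Eb gives Eb–G–Bb.

Eb G Bb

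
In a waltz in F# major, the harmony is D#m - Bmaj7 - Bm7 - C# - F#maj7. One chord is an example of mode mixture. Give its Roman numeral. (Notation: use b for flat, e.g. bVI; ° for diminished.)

In F# major the diatonic chords are F#, G#m, A#m, B, C#, D#m, E#dim. D#m, Bmaj7, C# and F#maj7 are all diatonic. But Bm7 (B–D–F#–A) is foreign: the diatonic IV on degree 4 is B, whereas Bm7 comes from F# minor. It is labeled iv7.

iv7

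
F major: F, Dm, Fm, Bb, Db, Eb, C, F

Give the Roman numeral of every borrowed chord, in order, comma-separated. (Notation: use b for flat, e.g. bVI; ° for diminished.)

i, bVI, bVII

The diatonic triads in F major are F, Gm, Am, Bb, C, Dm, Edim. Of the given chords, F, Dm, Bb and C are diatonic. But Fm (F–Ab–C) is foreign: the diatonic I on degree 1 is F, whereas Fm comes from F minor. It is labeled i. Db (Db–F–Ab) doesn't fit — on degree 6 F major would have Dm (vi). Db is the degree-6 chord of F minor, so it is the borrowed bVI. Eb (Eb–G–Bb) doesn't fit — on degree 7 F major would have Edim (vii°). Eb is the degree-7 chord of F minor, so it is the borrowed bVII.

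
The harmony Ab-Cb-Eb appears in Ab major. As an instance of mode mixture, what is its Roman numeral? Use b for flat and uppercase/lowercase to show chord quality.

Ab is scale degree 1 in Ab major. Diatonically Ab major has Ab (I) on that degree; Ab–Cb–Eb is instead the minor chord native to Ab minor, so it takes the label i.

i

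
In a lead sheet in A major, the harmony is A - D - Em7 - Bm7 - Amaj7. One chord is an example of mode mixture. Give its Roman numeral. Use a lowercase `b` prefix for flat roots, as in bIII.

v7

The diatonic triads in A major are A, Bm, C#m, D, E, F#m, G#dim. A, D, Bm7 and Amaj7 are all diatonic. Em7 (E–G–B–D) doesn't fit — on degree 5 A major would have E (V). Em7 is the degree-5 chord of A minor, so it is the borrowed v7.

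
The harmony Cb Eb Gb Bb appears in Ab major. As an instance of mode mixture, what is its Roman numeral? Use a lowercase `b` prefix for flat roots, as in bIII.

Cb is the lowered form of scale degree 3 in Ab major (the diatonic degree 3 is C). The diatonic chord on degree 3 would be Cm (iii), but Cb–Eb–Gb–Bb is the major-seventh chord from Ab minor. As a borrowed chord it is labeled bIIImaj7.

bIIImaj7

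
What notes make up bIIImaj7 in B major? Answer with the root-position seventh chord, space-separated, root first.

bIIImaj7 is built on the lowered scale degree 3. In B major degree 3 is D#; lowered it becomes D. Building the major-seventh chord from the parallel minor on D: D–F#–A–C#.

D F# A C#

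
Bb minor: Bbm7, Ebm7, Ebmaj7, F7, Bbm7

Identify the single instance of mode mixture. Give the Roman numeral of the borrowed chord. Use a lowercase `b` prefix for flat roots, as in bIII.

The diatonic triads in Bb minor (with V from harmonic minor) are Bbm, Cdim, Db, Ebm, F, Gb, Ab. Bbm7, Ebm7 and F7 are all diatonic. But Ebmaj7 (Eb–G–Bb–D) is foreign: the diatonic iv on degree 4 is Ebm, whereas Ebmaj7 comes from Bb major. It is labeled IVmaj7.

IVmaj7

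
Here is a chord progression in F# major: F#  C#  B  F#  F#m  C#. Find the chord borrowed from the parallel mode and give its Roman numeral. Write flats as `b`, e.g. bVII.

i

The diatonic triads in F# major are F#, G#m, A#m, B, C#, D#m, E#dim. F#, C# and B all belong to that set. F#m (F#–A–C#) doesn't fit — on degree 1 F# major would have F# (I). F#m is the degree-1 chord of F# minor, so it is the borrowed i.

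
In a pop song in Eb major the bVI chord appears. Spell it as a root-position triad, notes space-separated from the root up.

Scale degree 6 in Eb major is C. bVI uses the lowered form, Cb, taken from Eb minor. In Eb minor the chord on Cb is Cb–Eb–Gb.

Cb Eb Gb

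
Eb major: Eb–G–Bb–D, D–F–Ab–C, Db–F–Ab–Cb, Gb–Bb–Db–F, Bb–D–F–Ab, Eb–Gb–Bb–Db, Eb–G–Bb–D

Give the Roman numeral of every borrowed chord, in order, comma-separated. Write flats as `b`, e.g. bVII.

In Eb major the diatonic chords are Eb, Fm, Gm, Ab, Bb, Cm, Ddim. Eb–G–Bb–D = Ebmaj7, D–F–Ab–C = Dm7b5 and Bb–D–F–Ab = Bb7 all belong to that set. Db–F–Ab–Cb is not: scale degree 7 in Eb major carries Ddim (vii°). In Eb minor the chord on that degree is Db7, so here it functions as bVII7, borrowed from the parallel minor. But Gb–Bb–Db–F is foreign: the diatonic iii on degree 3 is Gm, whereas Gbmaj7 comes from Eb minor. It is labeled bIIImaj7. Eb–Gb–Bb–Db is not: scale degree 1 in Eb major carries Eb (I). In Eb minor the chord on that degree is Ebm7, so here it functions as i7, borrowed from the parallel minor.

bVII7, bIIImaj7, i7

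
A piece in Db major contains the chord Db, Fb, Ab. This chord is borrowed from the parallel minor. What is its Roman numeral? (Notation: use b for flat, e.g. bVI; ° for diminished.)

Db is scale degree 1 in Db major. Db–Fb–Ab is a minor chord — the form found in Db minor, not the diatonic I (Db). Borrowed into Db major it is written i.

i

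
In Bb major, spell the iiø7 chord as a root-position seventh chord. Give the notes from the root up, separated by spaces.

iiø7 is built on scale degree 2, which is C in both Bb major and its parallel. Stacking thirds in Bb minor on C gives C–Eb–Gb–Bb.

C Eb Gb Bb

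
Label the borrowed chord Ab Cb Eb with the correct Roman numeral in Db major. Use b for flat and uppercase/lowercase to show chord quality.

v

The root Ab is the diatonic 5th degree of Db major; the borrowing shows in the chord quality. The diatonic chord on degree 5 would be Ab (V), but Ab–Cb–Eb is the minor chord from Db minor. As a borrowed chord it is labeled v.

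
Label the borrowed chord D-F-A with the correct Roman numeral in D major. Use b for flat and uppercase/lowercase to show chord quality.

i

D is scale degree 1 in D major. D–F–A is a minor chord — the form found in D minor, not the diatonic I (D). Borrowed into D major it is written i.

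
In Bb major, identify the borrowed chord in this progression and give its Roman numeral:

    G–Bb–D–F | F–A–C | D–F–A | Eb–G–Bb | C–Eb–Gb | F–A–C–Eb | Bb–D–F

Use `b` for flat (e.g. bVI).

Bb major has the diatonic set Bb, Cm, Dm, Eb, F, Gm, Adim. Of the given chords, G–Bb–D–F = Gm7, F–A–C = F, D–F–A = Dm, Eb–G–Bb = Eb, F–A–C–Eb = F7 and Bb–D–F = Bb are diatonic. C–Eb–Gb doesn't fit — on degree 2 Bb major would have Cm (ii). Cdim is the degree-2 chord of Bb minor, so it is the borrowed ii°.

ii°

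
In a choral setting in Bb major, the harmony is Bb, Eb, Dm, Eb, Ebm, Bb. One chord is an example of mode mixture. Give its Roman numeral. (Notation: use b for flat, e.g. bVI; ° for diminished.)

In Bb major the diatonic chords are Bb, Cm, Dm, Eb, F, Gm, Adim. Of the given chords, Bb, Eb and Dm are diatonic. Ebm (Eb–Gb–Bb) is not: scale degree 4 in Bb major carries Eb (IV). In Bb minor the chord on that degree is Ebm, so here it functions as iv, borrowed from the parallel minor.

iv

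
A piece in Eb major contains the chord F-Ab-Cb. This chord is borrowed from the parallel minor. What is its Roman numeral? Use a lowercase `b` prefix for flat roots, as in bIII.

F is scale degree 2 in Eb major. F–Ab–Cb is a diminished chord — the form found in Eb minor, not the diatonic ii (Fm). Borrowed into Eb major it is written ii°.

ii°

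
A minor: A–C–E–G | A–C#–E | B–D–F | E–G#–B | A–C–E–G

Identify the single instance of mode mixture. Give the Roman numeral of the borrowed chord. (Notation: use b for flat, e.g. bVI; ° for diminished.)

I

In A minor (with V from harmonic minor) the diatonic chords are Am, Bdim, C, Dm, E, F, G. Of the given chords, A–C–E–G = Am7, B–D–F = Bdim and E–G#–B = E are diatonic. A–C#–E doesn't fit — on degree 1 A minor would have Am (i). A is the degree-1 chord of A major, so it is the borrowed I.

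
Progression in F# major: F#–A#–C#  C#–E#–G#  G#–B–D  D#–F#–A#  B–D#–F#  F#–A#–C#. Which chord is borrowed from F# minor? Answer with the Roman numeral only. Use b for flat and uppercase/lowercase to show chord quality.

ii°

F# major has the diatonic set F#, G#m, A#m, B, C#, D#m, E#dim. Of the given chords, F#–A#–C# = F#, C#–E#–G# = C#, D#–F#–A# = D#m and B–D#–F# = B are diatonic. But G#–B–D is foreign: the diatonic ii on degree 2 is G#m, whereas G#dim comes from F# minor. It is labeled ii°.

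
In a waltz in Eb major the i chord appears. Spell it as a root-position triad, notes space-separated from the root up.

Eb Gb Bb

The root, Eb, is scale degree 1 — the same note in Eb major and Eb minor; only the chord quality changes. Building the minor chord from the parallel minor on Eb: Eb–Gb–Bb.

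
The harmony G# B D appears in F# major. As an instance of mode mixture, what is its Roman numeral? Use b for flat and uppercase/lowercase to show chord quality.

ii°

The root G# is the diatonic 2nd degree of F# major; the borrowing shows in the chord quality. Diatonically F# major has G#m (ii) on that degree; G#–B–D is instead the diminished chord native to F# minor, so it takes the label ii°.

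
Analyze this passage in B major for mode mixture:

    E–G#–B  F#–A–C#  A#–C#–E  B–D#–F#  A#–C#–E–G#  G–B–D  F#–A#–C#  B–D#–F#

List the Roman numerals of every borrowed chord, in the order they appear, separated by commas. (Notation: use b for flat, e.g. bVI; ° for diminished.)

In B major the diatonic chords are B, C#m, D#m, E, F#, G#m, A#dim. E–G#–B = E, A#–C#–E = A#dim, B–D#–F# = B, A#–C#–E–G# = A#m7b5 and F#–A#–C# = F# all belong to that set. But F#–A–C# is foreign: the diatonic V on degree 5 is F#, whereas F#m comes from B minor. It is labeled v. But G–B–D is foreign: the diatonic vi on degree 6 is G#m, whereas G comes from B minor. It is labeled bVI.

v, bVI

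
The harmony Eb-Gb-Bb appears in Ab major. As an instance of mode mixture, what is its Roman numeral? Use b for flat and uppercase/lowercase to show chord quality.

The root Eb is the diatonic 5th degree of Ab major; the borrowing shows in the chord quality. Diatonically Ab major has Eb (V) on that degree; Eb–Gb–Bb is instead the minor chord native to Ab minor, so it takes the label v.

v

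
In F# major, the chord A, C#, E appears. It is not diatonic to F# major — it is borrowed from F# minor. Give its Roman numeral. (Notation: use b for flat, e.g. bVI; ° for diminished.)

A is the lowered form of scale degree 3 in F# major (the diatonic degree 3 is A#). The diatonic chord on degree 3 would be A#m (iii), but A–C#–E is the major chord from F# minor. As a borrowed chord it is labeled bIII.

bIII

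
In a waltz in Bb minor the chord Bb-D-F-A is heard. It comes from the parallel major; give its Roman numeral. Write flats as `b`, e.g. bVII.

The root Bb is the diatonic 1st degree of Bb minor; the borrowing shows in the chord quality. The diatonic chord on degree 1 would be Bbm (i), but Bb–D–F–A is the major-seventh chord from Bb major. As a borrowed chord it is labeled Imaj7.

Imaj7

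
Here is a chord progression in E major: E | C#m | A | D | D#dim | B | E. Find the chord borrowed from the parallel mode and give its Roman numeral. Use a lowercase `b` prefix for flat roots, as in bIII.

bVII

In E major the diatonic chords are E, F#m, G#m, A, B, C#m, D#dim. Of the given chords, E, C#m, A, D#dim and B are diatonic. D (D–F#–A) doesn't fit — on degree 7 E major would have D#dim (vii°). D is the degree-7 chord of E minor, so it is the borrowed bVII.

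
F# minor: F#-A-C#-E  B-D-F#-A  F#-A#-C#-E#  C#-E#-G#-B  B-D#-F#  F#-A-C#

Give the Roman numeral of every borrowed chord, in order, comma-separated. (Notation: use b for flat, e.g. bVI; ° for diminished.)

Imaj7, IV

F# minor has the diatonic set F#m, G#dim, A, Bm, C#, D, E (with V from harmonic minor). Of the given chords, F#–A–C#–E = F#m7, B–D–F#–A = Bm7, C#–E#–G#–B = C#7 and F#–A–C# = F#m are diatonic. F#–A#–C#–E# is not: scale degree 1 in F# minor carries F#m (i). In F# major the chord on that degree is F#maj7, so here it functions as Imaj7, borrowed from the parallel major. B–D#–F# doesn't fit — on degree 4 F# minor would have Bm (iv). B is the degree-4 chord of F# major, so it is the borrowed IV.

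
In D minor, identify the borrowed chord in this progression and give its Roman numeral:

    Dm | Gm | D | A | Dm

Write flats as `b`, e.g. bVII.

The diatonic triads in D minor (with V from harmonic minor) are Dm, Edim, F, Gm, A, Bb, C. Of the given chords, Dm, Gm and A are diatonic. But D (D–F#–A) is foreign: the diatonic i on degree 1 is Dm, whereas D comes from D major. It is labeled I.

I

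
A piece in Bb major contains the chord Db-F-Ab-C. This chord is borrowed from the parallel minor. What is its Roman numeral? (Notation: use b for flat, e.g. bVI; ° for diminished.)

bIIImaj7

In Bb major scale degree 3 is D; Db is its lowered form, from Bb minor. Diatonically Bb major has Dm (iii) on that degree; Db–F–Ab–C is instead the major-seventh chord native to Bb minor, so it takes the label bIIImaj7.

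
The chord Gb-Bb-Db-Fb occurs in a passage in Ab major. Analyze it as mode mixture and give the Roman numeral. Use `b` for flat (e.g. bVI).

The root Gb is the lowered 7th scale degree — diatonically Ab major has G there. Gb–Bb–Db–Fb is a dominant-seventh chord — the form found in Ab minor, not the diatonic vii° (Gdim). Borrowed into Ab major it is written bVII7.

bVII7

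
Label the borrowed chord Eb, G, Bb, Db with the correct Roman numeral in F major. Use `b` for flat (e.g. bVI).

bVII7

The root Eb is the lowered 7th scale degree — diatonically F major has E there. Diatonically F major has Edim (vii°) on that degree; Eb–G–Bb–Db is instead the dominant-seventh chord native to F minor, so it takes the label bVII7.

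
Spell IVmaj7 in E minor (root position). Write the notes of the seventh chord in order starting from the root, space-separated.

A C# E G#

The root, A, is scale degree 4 — the same note in E minor and E major; only the chord quality changes. Building the major-seventh chord from the parallel major on A: A–C#–E–G#.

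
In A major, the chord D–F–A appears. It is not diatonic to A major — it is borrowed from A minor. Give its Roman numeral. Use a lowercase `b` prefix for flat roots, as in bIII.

D is scale degree 4 in A major. Diatonically A major has D (IV) on that degree; D–F–A is instead the minor chord native to A minor, so it takes the label iv.

iv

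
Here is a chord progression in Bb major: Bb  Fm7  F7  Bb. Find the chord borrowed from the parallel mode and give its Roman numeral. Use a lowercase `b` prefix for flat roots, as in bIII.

v7

Bb major has the diatonic set Bb, Cm, Dm, Eb, F, Gm, Adim. Of the given chords, Bb and F7 are diatonic. But Fm7 (F–Ab–C–Eb) is foreign: the diatonic V on degree 5 is F, whereas Fm7 comes from Bb minor. It is labeled v7.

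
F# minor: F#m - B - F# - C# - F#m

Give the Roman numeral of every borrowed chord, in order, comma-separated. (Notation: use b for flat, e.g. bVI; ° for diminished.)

IV, I

The diatonic triads in F# minor (with V from harmonic minor) are F#m, G#dim, A, Bm, C#, D, E. F#m and C# are both diatonic. But B (B–D#–F#) is foreign: the diatonic iv on degree 4 is Bm, whereas B comes from F# major. It is labeled IV. F# (F#–A#–C#) doesn't fit — on degree 1 F# minor would have F#m (i). F# is the degree-1 chord of F# major, so it is the borrowed I.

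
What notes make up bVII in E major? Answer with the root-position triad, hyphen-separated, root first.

D-F#-A

bVII is built on the lowered scale degree 7. In E major degree 7 is D#; lowered it becomes D. In E minor the chord on D is D–F#–A.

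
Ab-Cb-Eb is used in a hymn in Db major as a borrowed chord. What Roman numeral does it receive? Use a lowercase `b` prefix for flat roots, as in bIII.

v

Ab is scale degree 5 in Db major. The diatonic chord on degree 5 would be Ab (V), but Ab–Cb–Eb is the minor chord from Db minor. As a borrowed chord it is labeled v.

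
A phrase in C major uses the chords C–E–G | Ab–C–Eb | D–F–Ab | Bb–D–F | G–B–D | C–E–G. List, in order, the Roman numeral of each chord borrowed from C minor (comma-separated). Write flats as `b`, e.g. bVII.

In C major the diatonic chords are C, Dm, Em, F, G, Am, Bdim. Of the given chords, C–E–G = C and G–B–D = G are diatonic. Ab–C–Eb doesn't fit — on degree 6 C major would have Am (vi). Ab is the degree-6 chord of C minor, so it is the borrowed bVI. D–F–Ab doesn't fit — on degree 2 C major would have Dm (ii). Ddim is the degree-2 chord of C minor, so it is the borrowed ii°. Bb–D–F doesn't fit — on degree 7 C major would have Bdim (vii°). Bb is the degree-7 chord of C minor, so it is the borrowed bVII.

bVI, ii°, bVII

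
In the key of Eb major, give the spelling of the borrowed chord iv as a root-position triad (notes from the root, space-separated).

Ab Cb Eb

iv is built on scale degree 4, which is Ab in both Eb major and its parallel. In Eb minor the chord on Ab is Ab–Cb–Eb.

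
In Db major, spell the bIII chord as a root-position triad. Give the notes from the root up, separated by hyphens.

Scale degree 3 in Db major is F. bIII uses the lowered form, Fb, taken from Db minor. In Db minor the chord on Fb is Fb–Ab–Cb.

Fb-Ab-Cb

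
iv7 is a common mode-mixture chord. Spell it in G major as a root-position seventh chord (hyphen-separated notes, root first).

C-Eb-G-Bb

The root, C, is scale degree 4 — the same note in G major and G minor; only the chord quality changes. Stacking thirds in G minor on C gives C–Eb–G–Bb.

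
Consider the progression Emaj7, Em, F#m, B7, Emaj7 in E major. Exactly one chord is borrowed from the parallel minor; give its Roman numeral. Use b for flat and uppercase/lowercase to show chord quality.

In E major the diatonic chords are E, F#m, G#m, A, B, C#m, D#dim. Emaj7, F#m and B7 are all diatonic. Em (E–G–B) doesn't fit — on degree 1 E major would have E (I). Em is the degree-1 chord of E minor, so it is the borrowed i.

i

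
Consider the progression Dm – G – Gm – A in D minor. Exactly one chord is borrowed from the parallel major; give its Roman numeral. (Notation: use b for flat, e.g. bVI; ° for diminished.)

The diatonic triads in D minor (with V from harmonic minor) are Dm, Edim, F, Gm, A, Bb, C. Dm, Gm and A are all diatonic. G (G–B–D) doesn't fit — on degree 4 D minor would have Gm (iv). G is the degree-4 chord of D major, so it is the borrowed IV.

IV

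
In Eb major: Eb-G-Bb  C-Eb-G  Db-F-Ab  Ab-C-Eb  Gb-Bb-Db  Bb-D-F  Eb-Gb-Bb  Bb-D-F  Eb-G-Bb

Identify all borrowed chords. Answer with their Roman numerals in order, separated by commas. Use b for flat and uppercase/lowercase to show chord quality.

bVII, bIII, i

The diatonic triads in Eb major are Eb, Fm, Gm, Ab, Bb, Cm, Ddim. Eb–G–Bb = Eb, C–Eb–G = Cm, Ab–C–Eb = Ab and Bb–D–F = Bb all belong to that set. Db–F–Ab is not: scale degree 7 in Eb major carries Ddim (vii°). In Eb minor the chord on that degree is Db, so here it functions as bVII, borrowed from the parallel minor. Gb–Bb–Db is not: scale degree 3 in Eb major carries Gm (iii). In Eb minor the chord on that degree is Gb, so here it functions as bIII, borrowed from the parallel minor. But Eb–Gb–Bb is foreign: the diatonic I on degree 1 is Eb, whereas Ebm comes from Eb minor. It is labeled i.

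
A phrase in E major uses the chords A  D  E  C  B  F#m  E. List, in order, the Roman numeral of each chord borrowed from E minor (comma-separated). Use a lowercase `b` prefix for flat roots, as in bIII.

bVII, bVI

In E major the diatonic chords are E, F#m, G#m, A, B, C#m, D#dim. A, E, B and F#m all belong to that set. But D (D–F#–A) is foreign: the diatonic vii° on degree 7 is D#dim, whereas D comes from E minor. It is labeled bVII. But C (C–E–G) is foreign: the diatonic vi on degree 6 is C#m, whereas C comes from E minor. It is labeled bVI.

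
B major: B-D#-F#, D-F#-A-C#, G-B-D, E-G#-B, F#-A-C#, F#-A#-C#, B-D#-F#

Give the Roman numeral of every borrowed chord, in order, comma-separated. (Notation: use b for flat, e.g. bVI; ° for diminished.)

bIIImaj7, bVI, v

In B major the diatonic chords are B, C#m, D#m, E, F#, G#m, A#dim. Of the given chords, B–D#–F# = B, E–G#–B = E and F#–A#–C# = F# are diatonic. D–F#–A–C# doesn't fit — on degree 3 B major would have D#m (iii). Dmaj7 is the degree-3 chord of B minor, so it is the borrowed bIIImaj7. But G–B–D is foreign: the diatonic vi on degree 6 is G#m, whereas G comes from B minor. It is labeled bVI. F#–A–C# is not: scale degree 5 in B major carries F# (V). In B minor the chord on that degree is F#m, so here it functions as v, borrowed from the parallel minor.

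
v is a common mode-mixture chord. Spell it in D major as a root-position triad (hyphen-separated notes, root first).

A-C-E

The root, A, is scale degree 5 — the same note in D major and D minor; only the chord quality changes. Stacking thirds in D minor on A gives A–C–E.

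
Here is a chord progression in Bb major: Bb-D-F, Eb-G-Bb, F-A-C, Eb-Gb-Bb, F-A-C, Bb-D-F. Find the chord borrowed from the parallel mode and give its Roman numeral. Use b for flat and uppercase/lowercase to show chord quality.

iv

Bb major has the diatonic set Bb, Cm, Dm, Eb, F, Gm, Adim. Of the given chords, Bb–D–F = Bb, Eb–G–Bb = Eb and F–A–C = F are diatonic. But Eb–Gb–Bb is foreign: the diatonic IV on degree 4 is Eb, whereas Ebm comes from Bb minor. It is labeled iv.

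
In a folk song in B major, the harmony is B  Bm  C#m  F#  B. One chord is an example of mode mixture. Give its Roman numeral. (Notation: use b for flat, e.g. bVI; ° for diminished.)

i

B major has the diatonic set B, C#m, D#m, E, F#, G#m, A#dim. B, C#m and F# are all diatonic. Bm (B–D–F#) is not: scale degree 1 in B major carries B (I). In B minor the chord on that degree is Bm, so here it functions as i, borrowed from the parallel minor.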